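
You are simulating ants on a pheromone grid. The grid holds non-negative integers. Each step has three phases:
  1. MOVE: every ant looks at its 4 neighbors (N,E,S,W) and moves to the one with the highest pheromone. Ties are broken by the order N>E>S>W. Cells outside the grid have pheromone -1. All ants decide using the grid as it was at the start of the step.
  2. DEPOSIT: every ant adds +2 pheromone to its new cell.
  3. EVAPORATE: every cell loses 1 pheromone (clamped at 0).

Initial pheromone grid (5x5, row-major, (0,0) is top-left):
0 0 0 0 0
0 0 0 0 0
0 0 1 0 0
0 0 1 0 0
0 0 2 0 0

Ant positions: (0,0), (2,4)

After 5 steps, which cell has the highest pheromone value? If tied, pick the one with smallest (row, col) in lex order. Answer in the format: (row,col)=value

Answer: (1,4)=3

Derivation:
Step 1: ant0:(0,0)->E->(0,1) | ant1:(2,4)->N->(1,4)
  grid max=1 at (0,1)
Step 2: ant0:(0,1)->E->(0,2) | ant1:(1,4)->N->(0,4)
  grid max=1 at (0,2)
Step 3: ant0:(0,2)->E->(0,3) | ant1:(0,4)->S->(1,4)
  grid max=1 at (0,3)
Step 4: ant0:(0,3)->E->(0,4) | ant1:(1,4)->N->(0,4)
  grid max=3 at (0,4)
Step 5: ant0:(0,4)->S->(1,4) | ant1:(0,4)->S->(1,4)
  grid max=3 at (1,4)
Final grid:
  0 0 0 0 2
  0 0 0 0 3
  0 0 0 0 0
  0 0 0 0 0
  0 0 0 0 0
Max pheromone 3 at (1,4)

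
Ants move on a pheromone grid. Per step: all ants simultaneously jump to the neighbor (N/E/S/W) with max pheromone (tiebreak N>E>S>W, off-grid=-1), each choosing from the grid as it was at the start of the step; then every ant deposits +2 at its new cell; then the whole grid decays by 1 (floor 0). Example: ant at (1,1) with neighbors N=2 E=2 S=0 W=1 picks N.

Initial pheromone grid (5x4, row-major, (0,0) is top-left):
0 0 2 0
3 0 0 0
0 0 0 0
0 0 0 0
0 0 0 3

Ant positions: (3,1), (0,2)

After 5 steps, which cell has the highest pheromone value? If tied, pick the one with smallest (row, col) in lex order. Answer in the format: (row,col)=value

Answer: (1,0)=2

Derivation:
Step 1: ant0:(3,1)->N->(2,1) | ant1:(0,2)->E->(0,3)
  grid max=2 at (1,0)
Step 2: ant0:(2,1)->N->(1,1) | ant1:(0,3)->W->(0,2)
  grid max=2 at (0,2)
Step 3: ant0:(1,1)->W->(1,0) | ant1:(0,2)->E->(0,3)
  grid max=2 at (1,0)
Step 4: ant0:(1,0)->N->(0,0) | ant1:(0,3)->W->(0,2)
  grid max=2 at (0,2)
Step 5: ant0:(0,0)->S->(1,0) | ant1:(0,2)->E->(0,3)
  grid max=2 at (1,0)
Final grid:
  0 0 1 1
  2 0 0 0
  0 0 0 0
  0 0 0 0
  0 0 0 0
Max pheromone 2 at (1,0)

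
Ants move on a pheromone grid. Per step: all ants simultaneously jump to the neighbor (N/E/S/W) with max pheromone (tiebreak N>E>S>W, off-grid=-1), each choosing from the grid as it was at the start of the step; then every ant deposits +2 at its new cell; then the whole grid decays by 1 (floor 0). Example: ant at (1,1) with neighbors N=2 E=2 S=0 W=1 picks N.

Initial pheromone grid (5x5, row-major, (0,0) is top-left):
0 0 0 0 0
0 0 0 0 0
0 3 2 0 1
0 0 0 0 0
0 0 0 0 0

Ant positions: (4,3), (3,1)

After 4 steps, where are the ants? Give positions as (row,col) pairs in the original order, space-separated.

Step 1: ant0:(4,3)->N->(3,3) | ant1:(3,1)->N->(2,1)
  grid max=4 at (2,1)
Step 2: ant0:(3,3)->N->(2,3) | ant1:(2,1)->E->(2,2)
  grid max=3 at (2,1)
Step 3: ant0:(2,3)->W->(2,2) | ant1:(2,2)->W->(2,1)
  grid max=4 at (2,1)
Step 4: ant0:(2,2)->W->(2,1) | ant1:(2,1)->E->(2,2)
  grid max=5 at (2,1)

(2,1) (2,2)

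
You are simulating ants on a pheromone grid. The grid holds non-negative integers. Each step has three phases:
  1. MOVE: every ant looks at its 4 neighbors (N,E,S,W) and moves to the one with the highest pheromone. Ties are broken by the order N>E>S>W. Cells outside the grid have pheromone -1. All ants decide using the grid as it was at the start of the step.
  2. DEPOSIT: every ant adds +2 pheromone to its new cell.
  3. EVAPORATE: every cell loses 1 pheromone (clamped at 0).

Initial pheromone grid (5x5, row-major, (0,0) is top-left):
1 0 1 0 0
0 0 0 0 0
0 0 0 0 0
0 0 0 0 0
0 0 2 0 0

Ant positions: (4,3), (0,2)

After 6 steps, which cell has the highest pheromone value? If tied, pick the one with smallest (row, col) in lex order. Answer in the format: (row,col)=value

Answer: (4,2)=2

Derivation:
Step 1: ant0:(4,3)->W->(4,2) | ant1:(0,2)->E->(0,3)
  grid max=3 at (4,2)
Step 2: ant0:(4,2)->N->(3,2) | ant1:(0,3)->E->(0,4)
  grid max=2 at (4,2)
Step 3: ant0:(3,2)->S->(4,2) | ant1:(0,4)->S->(1,4)
  grid max=3 at (4,2)
Step 4: ant0:(4,2)->N->(3,2) | ant1:(1,4)->N->(0,4)
  grid max=2 at (4,2)
Step 5: ant0:(3,2)->S->(4,2) | ant1:(0,4)->S->(1,4)
  grid max=3 at (4,2)
Step 6: ant0:(4,2)->N->(3,2) | ant1:(1,4)->N->(0,4)
  grid max=2 at (4,2)
Final grid:
  0 0 0 0 1
  0 0 0 0 0
  0 0 0 0 0
  0 0 1 0 0
  0 0 2 0 0
Max pheromone 2 at (4,2)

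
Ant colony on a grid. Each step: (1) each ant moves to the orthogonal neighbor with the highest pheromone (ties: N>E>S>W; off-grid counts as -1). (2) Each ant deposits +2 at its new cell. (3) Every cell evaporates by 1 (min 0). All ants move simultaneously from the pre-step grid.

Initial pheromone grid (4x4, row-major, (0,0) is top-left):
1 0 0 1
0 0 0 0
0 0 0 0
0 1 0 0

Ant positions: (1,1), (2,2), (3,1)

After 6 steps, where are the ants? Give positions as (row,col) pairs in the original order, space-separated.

Step 1: ant0:(1,1)->N->(0,1) | ant1:(2,2)->N->(1,2) | ant2:(3,1)->N->(2,1)
  grid max=1 at (0,1)
Step 2: ant0:(0,1)->E->(0,2) | ant1:(1,2)->N->(0,2) | ant2:(2,1)->N->(1,1)
  grid max=3 at (0,2)
Step 3: ant0:(0,2)->E->(0,3) | ant1:(0,2)->E->(0,3) | ant2:(1,1)->N->(0,1)
  grid max=3 at (0,3)
Step 4: ant0:(0,3)->W->(0,2) | ant1:(0,3)->W->(0,2) | ant2:(0,1)->E->(0,2)
  grid max=7 at (0,2)
Step 5: ant0:(0,2)->E->(0,3) | ant1:(0,2)->E->(0,3) | ant2:(0,2)->E->(0,3)
  grid max=7 at (0,3)
Step 6: ant0:(0,3)->W->(0,2) | ant1:(0,3)->W->(0,2) | ant2:(0,3)->W->(0,2)
  grid max=11 at (0,2)

(0,2) (0,2) (0,2)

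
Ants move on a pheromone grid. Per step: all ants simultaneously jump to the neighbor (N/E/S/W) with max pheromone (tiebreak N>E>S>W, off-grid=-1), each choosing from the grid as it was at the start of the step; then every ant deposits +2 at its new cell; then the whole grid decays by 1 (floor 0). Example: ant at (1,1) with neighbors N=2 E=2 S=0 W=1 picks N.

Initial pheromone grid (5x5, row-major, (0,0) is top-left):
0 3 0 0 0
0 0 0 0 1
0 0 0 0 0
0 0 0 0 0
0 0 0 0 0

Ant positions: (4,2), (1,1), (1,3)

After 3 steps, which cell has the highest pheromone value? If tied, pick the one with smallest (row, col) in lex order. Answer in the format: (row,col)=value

Step 1: ant0:(4,2)->N->(3,2) | ant1:(1,1)->N->(0,1) | ant2:(1,3)->E->(1,4)
  grid max=4 at (0,1)
Step 2: ant0:(3,2)->N->(2,2) | ant1:(0,1)->E->(0,2) | ant2:(1,4)->N->(0,4)
  grid max=3 at (0,1)
Step 3: ant0:(2,2)->N->(1,2) | ant1:(0,2)->W->(0,1) | ant2:(0,4)->S->(1,4)
  grid max=4 at (0,1)
Final grid:
  0 4 0 0 0
  0 0 1 0 2
  0 0 0 0 0
  0 0 0 0 0
  0 0 0 0 0
Max pheromone 4 at (0,1)

Answer: (0,1)=4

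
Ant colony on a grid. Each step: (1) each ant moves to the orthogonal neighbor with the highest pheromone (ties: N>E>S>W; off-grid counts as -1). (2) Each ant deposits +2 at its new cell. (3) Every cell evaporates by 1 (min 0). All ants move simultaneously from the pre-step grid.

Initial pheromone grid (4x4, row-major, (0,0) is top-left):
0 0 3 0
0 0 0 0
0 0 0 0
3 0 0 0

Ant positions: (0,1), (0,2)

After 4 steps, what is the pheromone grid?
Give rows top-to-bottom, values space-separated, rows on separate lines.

After step 1: ants at (0,2),(0,3)
  0 0 4 1
  0 0 0 0
  0 0 0 0
  2 0 0 0
After step 2: ants at (0,3),(0,2)
  0 0 5 2
  0 0 0 0
  0 0 0 0
  1 0 0 0
After step 3: ants at (0,2),(0,3)
  0 0 6 3
  0 0 0 0
  0 0 0 0
  0 0 0 0
After step 4: ants at (0,3),(0,2)
  0 0 7 4
  0 0 0 0
  0 0 0 0
  0 0 0 0

0 0 7 4
0 0 0 0
0 0 0 0
0 0 0 0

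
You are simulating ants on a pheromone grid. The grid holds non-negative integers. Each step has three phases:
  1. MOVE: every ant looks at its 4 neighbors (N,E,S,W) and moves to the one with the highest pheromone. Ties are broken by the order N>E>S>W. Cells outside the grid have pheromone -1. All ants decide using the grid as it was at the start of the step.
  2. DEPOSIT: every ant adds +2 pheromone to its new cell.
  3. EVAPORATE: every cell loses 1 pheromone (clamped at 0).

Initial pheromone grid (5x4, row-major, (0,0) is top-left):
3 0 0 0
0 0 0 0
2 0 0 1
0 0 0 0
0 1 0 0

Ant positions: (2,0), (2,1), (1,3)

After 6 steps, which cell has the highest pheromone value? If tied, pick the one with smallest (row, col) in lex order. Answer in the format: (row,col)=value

Answer: (2,0)=8

Derivation:
Step 1: ant0:(2,0)->N->(1,0) | ant1:(2,1)->W->(2,0) | ant2:(1,3)->S->(2,3)
  grid max=3 at (2,0)
Step 2: ant0:(1,0)->S->(2,0) | ant1:(2,0)->N->(1,0) | ant2:(2,3)->N->(1,3)
  grid max=4 at (2,0)
Step 3: ant0:(2,0)->N->(1,0) | ant1:(1,0)->S->(2,0) | ant2:(1,3)->S->(2,3)
  grid max=5 at (2,0)
Step 4: ant0:(1,0)->S->(2,0) | ant1:(2,0)->N->(1,0) | ant2:(2,3)->N->(1,3)
  grid max=6 at (2,0)
Step 5: ant0:(2,0)->N->(1,0) | ant1:(1,0)->S->(2,0) | ant2:(1,3)->S->(2,3)
  grid max=7 at (2,0)
Step 6: ant0:(1,0)->S->(2,0) | ant1:(2,0)->N->(1,0) | ant2:(2,3)->N->(1,3)
  grid max=8 at (2,0)
Final grid:
  0 0 0 0
  6 0 0 1
  8 0 0 1
  0 0 0 0
  0 0 0 0
Max pheromone 8 at (2,0)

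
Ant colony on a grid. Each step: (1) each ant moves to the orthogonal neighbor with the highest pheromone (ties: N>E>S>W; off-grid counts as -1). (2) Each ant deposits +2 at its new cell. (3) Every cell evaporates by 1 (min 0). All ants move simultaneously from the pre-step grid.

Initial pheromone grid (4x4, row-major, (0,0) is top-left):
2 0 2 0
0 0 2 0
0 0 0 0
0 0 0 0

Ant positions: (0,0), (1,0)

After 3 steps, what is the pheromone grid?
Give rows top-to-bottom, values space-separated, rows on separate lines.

After step 1: ants at (0,1),(0,0)
  3 1 1 0
  0 0 1 0
  0 0 0 0
  0 0 0 0
After step 2: ants at (0,0),(0,1)
  4 2 0 0
  0 0 0 0
  0 0 0 0
  0 0 0 0
After step 3: ants at (0,1),(0,0)
  5 3 0 0
  0 0 0 0
  0 0 0 0
  0 0 0 0

5 3 0 0
0 0 0 0
0 0 0 0
0 0 0 0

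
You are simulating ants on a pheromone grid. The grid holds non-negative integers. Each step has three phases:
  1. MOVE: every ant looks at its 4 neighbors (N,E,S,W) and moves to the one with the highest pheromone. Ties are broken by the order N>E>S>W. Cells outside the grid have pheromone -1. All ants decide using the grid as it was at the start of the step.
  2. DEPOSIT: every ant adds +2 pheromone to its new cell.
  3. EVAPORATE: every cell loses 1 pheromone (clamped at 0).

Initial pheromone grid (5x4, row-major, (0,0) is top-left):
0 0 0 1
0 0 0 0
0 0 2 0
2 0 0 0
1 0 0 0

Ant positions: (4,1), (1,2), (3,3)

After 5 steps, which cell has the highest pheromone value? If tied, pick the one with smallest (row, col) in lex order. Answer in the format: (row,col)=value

Answer: (2,2)=7

Derivation:
Step 1: ant0:(4,1)->W->(4,0) | ant1:(1,2)->S->(2,2) | ant2:(3,3)->N->(2,3)
  grid max=3 at (2,2)
Step 2: ant0:(4,0)->N->(3,0) | ant1:(2,2)->E->(2,3) | ant2:(2,3)->W->(2,2)
  grid max=4 at (2,2)
Step 3: ant0:(3,0)->S->(4,0) | ant1:(2,3)->W->(2,2) | ant2:(2,2)->E->(2,3)
  grid max=5 at (2,2)
Step 4: ant0:(4,0)->N->(3,0) | ant1:(2,2)->E->(2,3) | ant2:(2,3)->W->(2,2)
  grid max=6 at (2,2)
Step 5: ant0:(3,0)->S->(4,0) | ant1:(2,3)->W->(2,2) | ant2:(2,2)->E->(2,3)
  grid max=7 at (2,2)
Final grid:
  0 0 0 0
  0 0 0 0
  0 0 7 5
  1 0 0 0
  2 0 0 0
Max pheromone 7 at (2,2)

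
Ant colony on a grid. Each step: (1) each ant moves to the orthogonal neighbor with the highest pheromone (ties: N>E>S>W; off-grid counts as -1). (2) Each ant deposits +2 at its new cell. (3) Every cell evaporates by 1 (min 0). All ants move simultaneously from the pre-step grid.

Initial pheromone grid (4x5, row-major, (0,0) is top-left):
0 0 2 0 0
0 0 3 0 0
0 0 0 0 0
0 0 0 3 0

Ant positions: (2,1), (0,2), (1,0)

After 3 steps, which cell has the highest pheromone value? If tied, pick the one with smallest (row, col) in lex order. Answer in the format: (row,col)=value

Step 1: ant0:(2,1)->N->(1,1) | ant1:(0,2)->S->(1,2) | ant2:(1,0)->N->(0,0)
  grid max=4 at (1,2)
Step 2: ant0:(1,1)->E->(1,2) | ant1:(1,2)->N->(0,2) | ant2:(0,0)->E->(0,1)
  grid max=5 at (1,2)
Step 3: ant0:(1,2)->N->(0,2) | ant1:(0,2)->S->(1,2) | ant2:(0,1)->E->(0,2)
  grid max=6 at (1,2)
Final grid:
  0 0 5 0 0
  0 0 6 0 0
  0 0 0 0 0
  0 0 0 0 0
Max pheromone 6 at (1,2)

Answer: (1,2)=6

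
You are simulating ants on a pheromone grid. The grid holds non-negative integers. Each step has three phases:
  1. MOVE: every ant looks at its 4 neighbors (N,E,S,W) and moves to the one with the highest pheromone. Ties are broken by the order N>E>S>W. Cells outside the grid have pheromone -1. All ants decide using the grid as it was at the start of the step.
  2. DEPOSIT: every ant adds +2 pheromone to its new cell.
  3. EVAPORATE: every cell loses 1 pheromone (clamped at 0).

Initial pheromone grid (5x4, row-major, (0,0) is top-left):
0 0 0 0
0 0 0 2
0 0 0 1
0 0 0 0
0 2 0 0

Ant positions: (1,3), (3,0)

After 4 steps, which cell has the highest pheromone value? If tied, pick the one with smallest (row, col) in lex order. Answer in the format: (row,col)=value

Step 1: ant0:(1,3)->S->(2,3) | ant1:(3,0)->N->(2,0)
  grid max=2 at (2,3)
Step 2: ant0:(2,3)->N->(1,3) | ant1:(2,0)->N->(1,0)
  grid max=2 at (1,3)
Step 3: ant0:(1,3)->S->(2,3) | ant1:(1,0)->N->(0,0)
  grid max=2 at (2,3)
Step 4: ant0:(2,3)->N->(1,3) | ant1:(0,0)->E->(0,1)
  grid max=2 at (1,3)
Final grid:
  0 1 0 0
  0 0 0 2
  0 0 0 1
  0 0 0 0
  0 0 0 0
Max pheromone 2 at (1,3)

Answer: (1,3)=2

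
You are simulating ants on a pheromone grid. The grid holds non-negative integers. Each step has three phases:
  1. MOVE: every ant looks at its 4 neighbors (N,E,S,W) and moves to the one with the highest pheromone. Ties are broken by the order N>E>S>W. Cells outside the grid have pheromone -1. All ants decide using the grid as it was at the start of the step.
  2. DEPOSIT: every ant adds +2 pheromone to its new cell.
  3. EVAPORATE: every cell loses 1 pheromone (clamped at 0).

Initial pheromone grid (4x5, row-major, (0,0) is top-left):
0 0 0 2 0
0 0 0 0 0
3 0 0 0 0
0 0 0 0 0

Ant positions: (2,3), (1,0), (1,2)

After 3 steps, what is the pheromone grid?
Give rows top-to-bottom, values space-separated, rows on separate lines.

After step 1: ants at (1,3),(2,0),(0,2)
  0 0 1 1 0
  0 0 0 1 0
  4 0 0 0 0
  0 0 0 0 0
After step 2: ants at (0,3),(1,0),(0,3)
  0 0 0 4 0
  1 0 0 0 0
  3 0 0 0 0
  0 0 0 0 0
After step 3: ants at (0,4),(2,0),(0,4)
  0 0 0 3 3
  0 0 0 0 0
  4 0 0 0 0
  0 0 0 0 0

0 0 0 3 3
0 0 0 0 0
4 0 0 0 0
0 0 0 0 0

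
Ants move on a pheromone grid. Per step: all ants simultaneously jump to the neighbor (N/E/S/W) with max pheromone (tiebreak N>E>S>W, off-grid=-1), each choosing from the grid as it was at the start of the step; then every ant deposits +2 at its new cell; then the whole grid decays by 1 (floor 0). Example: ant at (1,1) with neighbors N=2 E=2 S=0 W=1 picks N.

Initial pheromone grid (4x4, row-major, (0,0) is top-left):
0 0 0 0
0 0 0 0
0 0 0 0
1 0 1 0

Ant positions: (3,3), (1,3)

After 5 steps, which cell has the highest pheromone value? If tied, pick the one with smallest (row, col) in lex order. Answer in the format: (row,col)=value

Answer: (3,2)=2

Derivation:
Step 1: ant0:(3,3)->W->(3,2) | ant1:(1,3)->N->(0,3)
  grid max=2 at (3,2)
Step 2: ant0:(3,2)->N->(2,2) | ant1:(0,3)->S->(1,3)
  grid max=1 at (1,3)
Step 3: ant0:(2,2)->S->(3,2) | ant1:(1,3)->N->(0,3)
  grid max=2 at (3,2)
Step 4: ant0:(3,2)->N->(2,2) | ant1:(0,3)->S->(1,3)
  grid max=1 at (1,3)
Step 5: ant0:(2,2)->S->(3,2) | ant1:(1,3)->N->(0,3)
  grid max=2 at (3,2)
Final grid:
  0 0 0 1
  0 0 0 0
  0 0 0 0
  0 0 2 0
Max pheromone 2 at (3,2)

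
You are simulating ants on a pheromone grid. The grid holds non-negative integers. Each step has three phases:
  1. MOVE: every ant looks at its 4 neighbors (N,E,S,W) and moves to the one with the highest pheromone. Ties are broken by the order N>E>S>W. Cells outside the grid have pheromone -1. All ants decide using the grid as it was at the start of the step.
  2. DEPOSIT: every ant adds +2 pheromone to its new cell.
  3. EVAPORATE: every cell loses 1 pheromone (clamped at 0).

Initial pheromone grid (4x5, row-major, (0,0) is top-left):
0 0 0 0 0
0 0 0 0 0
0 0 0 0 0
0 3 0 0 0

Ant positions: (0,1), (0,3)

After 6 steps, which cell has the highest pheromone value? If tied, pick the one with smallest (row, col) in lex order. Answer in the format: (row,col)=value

Step 1: ant0:(0,1)->E->(0,2) | ant1:(0,3)->E->(0,4)
  grid max=2 at (3,1)
Step 2: ant0:(0,2)->E->(0,3) | ant1:(0,4)->S->(1,4)
  grid max=1 at (0,3)
Step 3: ant0:(0,3)->E->(0,4) | ant1:(1,4)->N->(0,4)
  grid max=3 at (0,4)
Step 4: ant0:(0,4)->S->(1,4) | ant1:(0,4)->S->(1,4)
  grid max=3 at (1,4)
Step 5: ant0:(1,4)->N->(0,4) | ant1:(1,4)->N->(0,4)
  grid max=5 at (0,4)
Step 6: ant0:(0,4)->S->(1,4) | ant1:(0,4)->S->(1,4)
  grid max=5 at (1,4)
Final grid:
  0 0 0 0 4
  0 0 0 0 5
  0 0 0 0 0
  0 0 0 0 0
Max pheromone 5 at (1,4)

Answer: (1,4)=5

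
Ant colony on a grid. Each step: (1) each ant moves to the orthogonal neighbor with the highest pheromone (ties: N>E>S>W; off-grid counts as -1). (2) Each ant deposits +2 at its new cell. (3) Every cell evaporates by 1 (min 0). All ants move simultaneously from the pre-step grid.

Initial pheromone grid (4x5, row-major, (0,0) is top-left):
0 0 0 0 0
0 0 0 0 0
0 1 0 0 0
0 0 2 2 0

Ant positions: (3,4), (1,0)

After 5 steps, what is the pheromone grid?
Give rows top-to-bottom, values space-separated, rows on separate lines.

After step 1: ants at (3,3),(0,0)
  1 0 0 0 0
  0 0 0 0 0
  0 0 0 0 0
  0 0 1 3 0
After step 2: ants at (3,2),(0,1)
  0 1 0 0 0
  0 0 0 0 0
  0 0 0 0 0
  0 0 2 2 0
After step 3: ants at (3,3),(0,2)
  0 0 1 0 0
  0 0 0 0 0
  0 0 0 0 0
  0 0 1 3 0
After step 4: ants at (3,2),(0,3)
  0 0 0 1 0
  0 0 0 0 0
  0 0 0 0 0
  0 0 2 2 0
After step 5: ants at (3,3),(0,4)
  0 0 0 0 1
  0 0 0 0 0
  0 0 0 0 0
  0 0 1 3 0

0 0 0 0 1
0 0 0 0 0
0 0 0 0 0
0 0 1 3 0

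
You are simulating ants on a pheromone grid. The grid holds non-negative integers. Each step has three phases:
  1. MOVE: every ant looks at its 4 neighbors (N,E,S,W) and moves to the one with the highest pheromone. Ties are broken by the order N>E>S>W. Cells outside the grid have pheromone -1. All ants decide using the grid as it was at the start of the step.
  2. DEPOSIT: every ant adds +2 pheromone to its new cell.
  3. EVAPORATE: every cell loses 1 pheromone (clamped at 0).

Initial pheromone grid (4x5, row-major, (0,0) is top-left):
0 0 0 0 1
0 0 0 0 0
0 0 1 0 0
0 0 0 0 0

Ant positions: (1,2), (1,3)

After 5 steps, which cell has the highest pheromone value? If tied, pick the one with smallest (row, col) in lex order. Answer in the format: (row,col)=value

Answer: (2,2)=2

Derivation:
Step 1: ant0:(1,2)->S->(2,2) | ant1:(1,3)->N->(0,3)
  grid max=2 at (2,2)
Step 2: ant0:(2,2)->N->(1,2) | ant1:(0,3)->E->(0,4)
  grid max=1 at (0,4)
Step 3: ant0:(1,2)->S->(2,2) | ant1:(0,4)->S->(1,4)
  grid max=2 at (2,2)
Step 4: ant0:(2,2)->N->(1,2) | ant1:(1,4)->N->(0,4)
  grid max=1 at (0,4)
Step 5: ant0:(1,2)->S->(2,2) | ant1:(0,4)->S->(1,4)
  grid max=2 at (2,2)
Final grid:
  0 0 0 0 0
  0 0 0 0 1
  0 0 2 0 0
  0 0 0 0 0
Max pheromone 2 at (2,2)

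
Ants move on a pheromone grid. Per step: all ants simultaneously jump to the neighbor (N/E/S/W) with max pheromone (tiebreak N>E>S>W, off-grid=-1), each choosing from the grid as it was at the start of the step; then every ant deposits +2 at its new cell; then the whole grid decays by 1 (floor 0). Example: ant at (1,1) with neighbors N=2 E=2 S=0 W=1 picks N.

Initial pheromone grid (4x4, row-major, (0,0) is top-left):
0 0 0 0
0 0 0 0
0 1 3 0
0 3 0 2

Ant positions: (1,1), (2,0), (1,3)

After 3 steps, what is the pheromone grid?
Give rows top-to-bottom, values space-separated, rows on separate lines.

After step 1: ants at (2,1),(2,1),(0,3)
  0 0 0 1
  0 0 0 0
  0 4 2 0
  0 2 0 1
After step 2: ants at (2,2),(2,2),(1,3)
  0 0 0 0
  0 0 0 1
  0 3 5 0
  0 1 0 0
After step 3: ants at (2,1),(2,1),(0,3)
  0 0 0 1
  0 0 0 0
  0 6 4 0
  0 0 0 0

0 0 0 1
0 0 0 0
0 6 4 0
0 0 0 0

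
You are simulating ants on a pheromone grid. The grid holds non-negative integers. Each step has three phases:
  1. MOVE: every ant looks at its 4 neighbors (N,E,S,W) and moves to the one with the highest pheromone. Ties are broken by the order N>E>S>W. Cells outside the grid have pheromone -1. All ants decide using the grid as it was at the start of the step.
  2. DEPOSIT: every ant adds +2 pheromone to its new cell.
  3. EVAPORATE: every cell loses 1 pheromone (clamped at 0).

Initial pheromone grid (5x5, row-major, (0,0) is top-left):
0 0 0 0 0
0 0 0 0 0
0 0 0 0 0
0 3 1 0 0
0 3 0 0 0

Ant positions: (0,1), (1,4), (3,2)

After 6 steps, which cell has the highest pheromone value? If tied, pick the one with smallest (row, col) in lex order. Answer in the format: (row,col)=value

Step 1: ant0:(0,1)->E->(0,2) | ant1:(1,4)->N->(0,4) | ant2:(3,2)->W->(3,1)
  grid max=4 at (3,1)
Step 2: ant0:(0,2)->E->(0,3) | ant1:(0,4)->S->(1,4) | ant2:(3,1)->S->(4,1)
  grid max=3 at (3,1)
Step 3: ant0:(0,3)->E->(0,4) | ant1:(1,4)->N->(0,4) | ant2:(4,1)->N->(3,1)
  grid max=4 at (3,1)
Step 4: ant0:(0,4)->S->(1,4) | ant1:(0,4)->S->(1,4) | ant2:(3,1)->S->(4,1)
  grid max=3 at (1,4)
Step 5: ant0:(1,4)->N->(0,4) | ant1:(1,4)->N->(0,4) | ant2:(4,1)->N->(3,1)
  grid max=5 at (0,4)
Step 6: ant0:(0,4)->S->(1,4) | ant1:(0,4)->S->(1,4) | ant2:(3,1)->S->(4,1)
  grid max=5 at (1,4)
Final grid:
  0 0 0 0 4
  0 0 0 0 5
  0 0 0 0 0
  0 3 0 0 0
  0 3 0 0 0
Max pheromone 5 at (1,4)

Answer: (1,4)=5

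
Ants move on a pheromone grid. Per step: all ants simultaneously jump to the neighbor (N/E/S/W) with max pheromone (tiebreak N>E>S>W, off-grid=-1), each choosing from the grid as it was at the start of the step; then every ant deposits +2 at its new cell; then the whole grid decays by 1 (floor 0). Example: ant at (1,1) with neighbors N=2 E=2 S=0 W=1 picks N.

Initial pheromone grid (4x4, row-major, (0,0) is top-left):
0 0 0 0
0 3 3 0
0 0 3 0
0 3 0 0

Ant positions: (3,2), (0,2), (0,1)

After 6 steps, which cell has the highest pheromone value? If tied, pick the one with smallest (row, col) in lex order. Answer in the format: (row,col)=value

Answer: (1,2)=15

Derivation:
Step 1: ant0:(3,2)->N->(2,2) | ant1:(0,2)->S->(1,2) | ant2:(0,1)->S->(1,1)
  grid max=4 at (1,1)
Step 2: ant0:(2,2)->N->(1,2) | ant1:(1,2)->S->(2,2) | ant2:(1,1)->E->(1,2)
  grid max=7 at (1,2)
Step 3: ant0:(1,2)->S->(2,2) | ant1:(2,2)->N->(1,2) | ant2:(1,2)->S->(2,2)
  grid max=8 at (1,2)
Step 4: ant0:(2,2)->N->(1,2) | ant1:(1,2)->S->(2,2) | ant2:(2,2)->N->(1,2)
  grid max=11 at (1,2)
Step 5: ant0:(1,2)->S->(2,2) | ant1:(2,2)->N->(1,2) | ant2:(1,2)->S->(2,2)
  grid max=12 at (1,2)
Step 6: ant0:(2,2)->N->(1,2) | ant1:(1,2)->S->(2,2) | ant2:(2,2)->N->(1,2)
  grid max=15 at (1,2)
Final grid:
  0 0 0 0
  0 0 15 0
  0 0 13 0
  0 0 0 0
Max pheromone 15 at (1,2)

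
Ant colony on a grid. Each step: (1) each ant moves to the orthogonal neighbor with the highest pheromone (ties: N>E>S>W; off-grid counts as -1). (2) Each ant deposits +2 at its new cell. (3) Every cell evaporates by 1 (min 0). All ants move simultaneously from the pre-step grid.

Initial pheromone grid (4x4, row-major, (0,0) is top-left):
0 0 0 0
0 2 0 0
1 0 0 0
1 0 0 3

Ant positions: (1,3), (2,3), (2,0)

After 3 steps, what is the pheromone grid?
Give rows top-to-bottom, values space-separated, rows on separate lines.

After step 1: ants at (0,3),(3,3),(3,0)
  0 0 0 1
  0 1 0 0
  0 0 0 0
  2 0 0 4
After step 2: ants at (1,3),(2,3),(2,0)
  0 0 0 0
  0 0 0 1
  1 0 0 1
  1 0 0 3
After step 3: ants at (2,3),(3,3),(3,0)
  0 0 0 0
  0 0 0 0
  0 0 0 2
  2 0 0 4

0 0 0 0
0 0 0 0
0 0 0 2
2 0 0 4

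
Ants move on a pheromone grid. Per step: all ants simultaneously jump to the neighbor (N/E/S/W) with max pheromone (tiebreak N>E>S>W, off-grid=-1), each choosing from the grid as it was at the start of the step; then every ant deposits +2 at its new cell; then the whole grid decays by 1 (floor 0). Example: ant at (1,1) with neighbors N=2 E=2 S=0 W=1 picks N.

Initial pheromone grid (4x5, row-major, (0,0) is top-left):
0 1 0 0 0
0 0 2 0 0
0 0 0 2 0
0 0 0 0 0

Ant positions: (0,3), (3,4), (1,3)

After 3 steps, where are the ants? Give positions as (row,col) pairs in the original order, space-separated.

Step 1: ant0:(0,3)->E->(0,4) | ant1:(3,4)->N->(2,4) | ant2:(1,3)->S->(2,3)
  grid max=3 at (2,3)
Step 2: ant0:(0,4)->S->(1,4) | ant1:(2,4)->W->(2,3) | ant2:(2,3)->E->(2,4)
  grid max=4 at (2,3)
Step 3: ant0:(1,4)->S->(2,4) | ant1:(2,3)->E->(2,4) | ant2:(2,4)->W->(2,3)
  grid max=5 at (2,3)

(2,4) (2,4) (2,3)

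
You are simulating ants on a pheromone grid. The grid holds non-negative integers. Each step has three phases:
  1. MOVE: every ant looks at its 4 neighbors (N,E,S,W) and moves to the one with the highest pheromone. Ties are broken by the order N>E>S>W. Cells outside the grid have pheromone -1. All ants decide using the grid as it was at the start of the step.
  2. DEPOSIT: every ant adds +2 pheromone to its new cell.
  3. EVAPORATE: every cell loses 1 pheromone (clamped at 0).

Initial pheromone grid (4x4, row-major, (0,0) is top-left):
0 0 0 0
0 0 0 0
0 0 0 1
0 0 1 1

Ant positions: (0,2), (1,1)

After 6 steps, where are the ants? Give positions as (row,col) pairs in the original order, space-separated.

Step 1: ant0:(0,2)->E->(0,3) | ant1:(1,1)->N->(0,1)
  grid max=1 at (0,1)
Step 2: ant0:(0,3)->S->(1,3) | ant1:(0,1)->E->(0,2)
  grid max=1 at (0,2)
Step 3: ant0:(1,3)->N->(0,3) | ant1:(0,2)->E->(0,3)
  grid max=3 at (0,3)
Step 4: ant0:(0,3)->S->(1,3) | ant1:(0,3)->S->(1,3)
  grid max=3 at (1,3)
Step 5: ant0:(1,3)->N->(0,3) | ant1:(1,3)->N->(0,3)
  grid max=5 at (0,3)
Step 6: ant0:(0,3)->S->(1,3) | ant1:(0,3)->S->(1,3)
  grid max=5 at (1,3)

(1,3) (1,3)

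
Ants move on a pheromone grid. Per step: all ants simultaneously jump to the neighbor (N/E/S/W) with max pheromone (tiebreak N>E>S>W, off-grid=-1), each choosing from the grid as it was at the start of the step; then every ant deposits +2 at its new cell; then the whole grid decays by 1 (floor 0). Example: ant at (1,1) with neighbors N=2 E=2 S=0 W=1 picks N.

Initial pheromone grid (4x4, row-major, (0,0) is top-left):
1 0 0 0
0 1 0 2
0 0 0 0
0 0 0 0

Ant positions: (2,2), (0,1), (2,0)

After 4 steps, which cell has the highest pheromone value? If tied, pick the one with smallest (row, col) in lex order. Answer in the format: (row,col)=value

Answer: (1,1)=9

Derivation:
Step 1: ant0:(2,2)->N->(1,2) | ant1:(0,1)->S->(1,1) | ant2:(2,0)->N->(1,0)
  grid max=2 at (1,1)
Step 2: ant0:(1,2)->W->(1,1) | ant1:(1,1)->E->(1,2) | ant2:(1,0)->E->(1,1)
  grid max=5 at (1,1)
Step 3: ant0:(1,1)->E->(1,2) | ant1:(1,2)->W->(1,1) | ant2:(1,1)->E->(1,2)
  grid max=6 at (1,1)
Step 4: ant0:(1,2)->W->(1,1) | ant1:(1,1)->E->(1,2) | ant2:(1,2)->W->(1,1)
  grid max=9 at (1,1)
Final grid:
  0 0 0 0
  0 9 6 0
  0 0 0 0
  0 0 0 0
Max pheromone 9 at (1,1)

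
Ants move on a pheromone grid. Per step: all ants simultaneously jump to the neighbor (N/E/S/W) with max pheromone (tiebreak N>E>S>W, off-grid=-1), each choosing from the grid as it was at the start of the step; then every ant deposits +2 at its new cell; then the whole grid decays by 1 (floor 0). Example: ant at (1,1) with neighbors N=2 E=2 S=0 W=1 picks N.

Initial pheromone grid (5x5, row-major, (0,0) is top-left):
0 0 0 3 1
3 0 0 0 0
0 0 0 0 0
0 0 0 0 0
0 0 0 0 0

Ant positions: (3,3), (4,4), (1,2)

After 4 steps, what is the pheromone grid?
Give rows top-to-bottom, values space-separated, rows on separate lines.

After step 1: ants at (2,3),(3,4),(0,2)
  0 0 1 2 0
  2 0 0 0 0
  0 0 0 1 0
  0 0 0 0 1
  0 0 0 0 0
After step 2: ants at (1,3),(2,4),(0,3)
  0 0 0 3 0
  1 0 0 1 0
  0 0 0 0 1
  0 0 0 0 0
  0 0 0 0 0
After step 3: ants at (0,3),(1,4),(1,3)
  0 0 0 4 0
  0 0 0 2 1
  0 0 0 0 0
  0 0 0 0 0
  0 0 0 0 0
After step 4: ants at (1,3),(1,3),(0,3)
  0 0 0 5 0
  0 0 0 5 0
  0 0 0 0 0
  0 0 0 0 0
  0 0 0 0 0

0 0 0 5 0
0 0 0 5 0
0 0 0 0 0
0 0 0 0 0
0 0 0 0 0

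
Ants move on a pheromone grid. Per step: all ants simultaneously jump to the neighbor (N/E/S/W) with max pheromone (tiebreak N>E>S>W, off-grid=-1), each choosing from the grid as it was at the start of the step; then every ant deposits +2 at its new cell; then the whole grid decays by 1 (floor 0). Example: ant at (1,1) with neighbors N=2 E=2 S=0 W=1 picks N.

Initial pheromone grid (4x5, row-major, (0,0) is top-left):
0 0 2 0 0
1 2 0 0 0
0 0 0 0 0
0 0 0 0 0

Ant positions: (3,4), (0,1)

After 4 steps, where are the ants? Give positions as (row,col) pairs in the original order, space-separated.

Step 1: ant0:(3,4)->N->(2,4) | ant1:(0,1)->E->(0,2)
  grid max=3 at (0,2)
Step 2: ant0:(2,4)->N->(1,4) | ant1:(0,2)->E->(0,3)
  grid max=2 at (0,2)
Step 3: ant0:(1,4)->N->(0,4) | ant1:(0,3)->W->(0,2)
  grid max=3 at (0,2)
Step 4: ant0:(0,4)->S->(1,4) | ant1:(0,2)->E->(0,3)
  grid max=2 at (0,2)

(1,4) (0,3)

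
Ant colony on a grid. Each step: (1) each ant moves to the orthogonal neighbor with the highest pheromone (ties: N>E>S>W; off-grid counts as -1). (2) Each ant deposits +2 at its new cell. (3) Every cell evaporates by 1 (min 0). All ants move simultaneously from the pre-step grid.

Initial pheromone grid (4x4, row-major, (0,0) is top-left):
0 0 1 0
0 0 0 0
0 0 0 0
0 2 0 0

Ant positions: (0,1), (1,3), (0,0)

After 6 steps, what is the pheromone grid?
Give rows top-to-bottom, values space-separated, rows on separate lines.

After step 1: ants at (0,2),(0,3),(0,1)
  0 1 2 1
  0 0 0 0
  0 0 0 0
  0 1 0 0
After step 2: ants at (0,3),(0,2),(0,2)
  0 0 5 2
  0 0 0 0
  0 0 0 0
  0 0 0 0
After step 3: ants at (0,2),(0,3),(0,3)
  0 0 6 5
  0 0 0 0
  0 0 0 0
  0 0 0 0
After step 4: ants at (0,3),(0,2),(0,2)
  0 0 9 6
  0 0 0 0
  0 0 0 0
  0 0 0 0
After step 5: ants at (0,2),(0,3),(0,3)
  0 0 10 9
  0 0 0 0
  0 0 0 0
  0 0 0 0
After step 6: ants at (0,3),(0,2),(0,2)
  0 0 13 10
  0 0 0 0
  0 0 0 0
  0 0 0 0

0 0 13 10
0 0 0 0
0 0 0 0
0 0 0 0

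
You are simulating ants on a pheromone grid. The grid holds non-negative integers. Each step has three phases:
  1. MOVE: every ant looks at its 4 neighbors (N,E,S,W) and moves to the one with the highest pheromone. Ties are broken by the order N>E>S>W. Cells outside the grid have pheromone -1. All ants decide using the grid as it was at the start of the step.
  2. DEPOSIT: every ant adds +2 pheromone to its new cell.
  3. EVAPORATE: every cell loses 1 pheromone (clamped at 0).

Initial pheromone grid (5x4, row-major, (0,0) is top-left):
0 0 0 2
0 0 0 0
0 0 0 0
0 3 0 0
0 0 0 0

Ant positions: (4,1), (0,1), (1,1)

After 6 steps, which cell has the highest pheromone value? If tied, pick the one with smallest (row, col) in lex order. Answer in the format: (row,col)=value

Answer: (0,2)=6

Derivation:
Step 1: ant0:(4,1)->N->(3,1) | ant1:(0,1)->E->(0,2) | ant2:(1,1)->N->(0,1)
  grid max=4 at (3,1)
Step 2: ant0:(3,1)->N->(2,1) | ant1:(0,2)->E->(0,3) | ant2:(0,1)->E->(0,2)
  grid max=3 at (3,1)
Step 3: ant0:(2,1)->S->(3,1) | ant1:(0,3)->W->(0,2) | ant2:(0,2)->E->(0,3)
  grid max=4 at (3,1)
Step 4: ant0:(3,1)->N->(2,1) | ant1:(0,2)->E->(0,3) | ant2:(0,3)->W->(0,2)
  grid max=4 at (0,2)
Step 5: ant0:(2,1)->S->(3,1) | ant1:(0,3)->W->(0,2) | ant2:(0,2)->E->(0,3)
  grid max=5 at (0,2)
Step 6: ant0:(3,1)->N->(2,1) | ant1:(0,2)->E->(0,3) | ant2:(0,3)->W->(0,2)
  grid max=6 at (0,2)
Final grid:
  0 0 6 6
  0 0 0 0
  0 1 0 0
  0 3 0 0
  0 0 0 0
Max pheromone 6 at (0,2)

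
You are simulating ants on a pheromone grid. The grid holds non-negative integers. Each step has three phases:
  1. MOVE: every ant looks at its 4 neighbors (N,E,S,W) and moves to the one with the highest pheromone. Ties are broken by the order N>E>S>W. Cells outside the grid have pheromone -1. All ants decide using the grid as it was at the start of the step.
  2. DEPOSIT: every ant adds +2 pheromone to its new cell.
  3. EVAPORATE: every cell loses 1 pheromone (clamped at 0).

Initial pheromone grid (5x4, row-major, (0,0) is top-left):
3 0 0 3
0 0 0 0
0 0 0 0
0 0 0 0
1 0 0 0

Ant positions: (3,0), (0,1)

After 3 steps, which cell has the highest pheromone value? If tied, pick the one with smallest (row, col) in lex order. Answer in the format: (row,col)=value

Answer: (0,0)=4

Derivation:
Step 1: ant0:(3,0)->S->(4,0) | ant1:(0,1)->W->(0,0)
  grid max=4 at (0,0)
Step 2: ant0:(4,0)->N->(3,0) | ant1:(0,0)->E->(0,1)
  grid max=3 at (0,0)
Step 3: ant0:(3,0)->S->(4,0) | ant1:(0,1)->W->(0,0)
  grid max=4 at (0,0)
Final grid:
  4 0 0 0
  0 0 0 0
  0 0 0 0
  0 0 0 0
  2 0 0 0
Max pheromone 4 at (0,0)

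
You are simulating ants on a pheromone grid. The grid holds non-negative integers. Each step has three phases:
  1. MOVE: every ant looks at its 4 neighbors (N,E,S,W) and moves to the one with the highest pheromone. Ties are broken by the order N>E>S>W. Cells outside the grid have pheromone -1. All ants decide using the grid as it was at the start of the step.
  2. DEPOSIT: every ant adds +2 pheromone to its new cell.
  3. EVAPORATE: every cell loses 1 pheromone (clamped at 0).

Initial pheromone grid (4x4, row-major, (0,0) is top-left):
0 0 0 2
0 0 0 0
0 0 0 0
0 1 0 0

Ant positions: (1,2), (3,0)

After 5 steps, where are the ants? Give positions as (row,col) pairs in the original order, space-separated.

Step 1: ant0:(1,2)->N->(0,2) | ant1:(3,0)->E->(3,1)
  grid max=2 at (3,1)
Step 2: ant0:(0,2)->E->(0,3) | ant1:(3,1)->N->(2,1)
  grid max=2 at (0,3)
Step 3: ant0:(0,3)->S->(1,3) | ant1:(2,1)->S->(3,1)
  grid max=2 at (3,1)
Step 4: ant0:(1,3)->N->(0,3) | ant1:(3,1)->N->(2,1)
  grid max=2 at (0,3)
Step 5: ant0:(0,3)->S->(1,3) | ant1:(2,1)->S->(3,1)
  grid max=2 at (3,1)

(1,3) (3,1)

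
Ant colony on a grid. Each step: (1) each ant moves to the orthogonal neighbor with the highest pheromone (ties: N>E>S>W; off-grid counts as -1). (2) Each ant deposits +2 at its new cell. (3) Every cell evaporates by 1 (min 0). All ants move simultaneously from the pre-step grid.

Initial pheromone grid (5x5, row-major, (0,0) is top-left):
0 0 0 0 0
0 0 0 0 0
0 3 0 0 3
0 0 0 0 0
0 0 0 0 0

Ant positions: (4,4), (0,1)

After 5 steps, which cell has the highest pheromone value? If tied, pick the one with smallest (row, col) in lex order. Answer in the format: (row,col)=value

Answer: (2,4)=4

Derivation:
Step 1: ant0:(4,4)->N->(3,4) | ant1:(0,1)->E->(0,2)
  grid max=2 at (2,1)
Step 2: ant0:(3,4)->N->(2,4) | ant1:(0,2)->E->(0,3)
  grid max=3 at (2,4)
Step 3: ant0:(2,4)->N->(1,4) | ant1:(0,3)->E->(0,4)
  grid max=2 at (2,4)
Step 4: ant0:(1,4)->S->(2,4) | ant1:(0,4)->S->(1,4)
  grid max=3 at (2,4)
Step 5: ant0:(2,4)->N->(1,4) | ant1:(1,4)->S->(2,4)
  grid max=4 at (2,4)
Final grid:
  0 0 0 0 0
  0 0 0 0 3
  0 0 0 0 4
  0 0 0 0 0
  0 0 0 0 0
Max pheromone 4 at (2,4)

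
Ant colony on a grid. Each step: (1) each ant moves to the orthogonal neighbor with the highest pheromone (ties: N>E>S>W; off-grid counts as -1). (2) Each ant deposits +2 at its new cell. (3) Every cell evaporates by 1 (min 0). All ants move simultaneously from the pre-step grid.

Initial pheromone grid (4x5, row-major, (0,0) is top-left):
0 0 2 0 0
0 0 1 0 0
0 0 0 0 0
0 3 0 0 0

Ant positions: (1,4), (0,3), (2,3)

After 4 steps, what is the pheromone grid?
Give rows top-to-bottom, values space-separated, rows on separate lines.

After step 1: ants at (0,4),(0,2),(1,3)
  0 0 3 0 1
  0 0 0 1 0
  0 0 0 0 0
  0 2 0 0 0
After step 2: ants at (1,4),(0,3),(0,3)
  0 0 2 3 0
  0 0 0 0 1
  0 0 0 0 0
  0 1 0 0 0
After step 3: ants at (0,4),(0,2),(0,2)
  0 0 5 2 1
  0 0 0 0 0
  0 0 0 0 0
  0 0 0 0 0
After step 4: ants at (0,3),(0,3),(0,3)
  0 0 4 7 0
  0 0 0 0 0
  0 0 0 0 0
  0 0 0 0 0

0 0 4 7 0
0 0 0 0 0
0 0 0 0 0
0 0 0 0 0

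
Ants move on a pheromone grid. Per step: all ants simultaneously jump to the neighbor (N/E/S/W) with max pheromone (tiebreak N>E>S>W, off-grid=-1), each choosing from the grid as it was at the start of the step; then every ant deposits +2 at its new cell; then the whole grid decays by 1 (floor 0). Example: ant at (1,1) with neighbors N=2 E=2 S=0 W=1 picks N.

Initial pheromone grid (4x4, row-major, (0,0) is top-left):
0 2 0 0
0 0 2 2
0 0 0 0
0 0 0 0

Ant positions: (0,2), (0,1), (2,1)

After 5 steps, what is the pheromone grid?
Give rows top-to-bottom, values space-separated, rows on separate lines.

After step 1: ants at (1,2),(0,2),(1,1)
  0 1 1 0
  0 1 3 1
  0 0 0 0
  0 0 0 0
After step 2: ants at (0,2),(1,2),(1,2)
  0 0 2 0
  0 0 6 0
  0 0 0 0
  0 0 0 0
After step 3: ants at (1,2),(0,2),(0,2)
  0 0 5 0
  0 0 7 0
  0 0 0 0
  0 0 0 0
After step 4: ants at (0,2),(1,2),(1,2)
  0 0 6 0
  0 0 10 0
  0 0 0 0
  0 0 0 0
After step 5: ants at (1,2),(0,2),(0,2)
  0 0 9 0
  0 0 11 0
  0 0 0 0
  0 0 0 0

0 0 9 0
0 0 11 0
0 0 0 0
0 0 0 0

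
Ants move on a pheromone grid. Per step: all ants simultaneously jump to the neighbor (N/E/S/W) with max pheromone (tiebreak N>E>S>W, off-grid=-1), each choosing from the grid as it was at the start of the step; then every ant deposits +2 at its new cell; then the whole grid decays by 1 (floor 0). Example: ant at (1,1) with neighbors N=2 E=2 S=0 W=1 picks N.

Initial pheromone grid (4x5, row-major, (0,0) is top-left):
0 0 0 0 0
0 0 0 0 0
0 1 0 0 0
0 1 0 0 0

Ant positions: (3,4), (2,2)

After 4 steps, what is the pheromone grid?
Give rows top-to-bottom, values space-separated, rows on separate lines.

After step 1: ants at (2,4),(2,1)
  0 0 0 0 0
  0 0 0 0 0
  0 2 0 0 1
  0 0 0 0 0
After step 2: ants at (1,4),(1,1)
  0 0 0 0 0
  0 1 0 0 1
  0 1 0 0 0
  0 0 0 0 0
After step 3: ants at (0,4),(2,1)
  0 0 0 0 1
  0 0 0 0 0
  0 2 0 0 0
  0 0 0 0 0
After step 4: ants at (1,4),(1,1)
  0 0 0 0 0
  0 1 0 0 1
  0 1 0 0 0
  0 0 0 0 0

0 0 0 0 0
0 1 0 0 1
0 1 0 0 0
0 0 0 0 0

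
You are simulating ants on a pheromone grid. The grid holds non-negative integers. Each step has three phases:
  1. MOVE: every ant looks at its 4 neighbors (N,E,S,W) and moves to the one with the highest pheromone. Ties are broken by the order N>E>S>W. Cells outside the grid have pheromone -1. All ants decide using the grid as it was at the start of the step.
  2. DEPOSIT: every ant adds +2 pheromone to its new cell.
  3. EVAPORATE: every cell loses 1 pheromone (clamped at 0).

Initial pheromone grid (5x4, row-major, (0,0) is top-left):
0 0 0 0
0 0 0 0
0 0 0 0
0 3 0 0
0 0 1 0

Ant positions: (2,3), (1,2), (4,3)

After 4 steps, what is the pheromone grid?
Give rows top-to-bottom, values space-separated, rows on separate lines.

After step 1: ants at (1,3),(0,2),(4,2)
  0 0 1 0
  0 0 0 1
  0 0 0 0
  0 2 0 0
  0 0 2 0
After step 2: ants at (0,3),(0,3),(3,2)
  0 0 0 3
  0 0 0 0
  0 0 0 0
  0 1 1 0
  0 0 1 0
After step 3: ants at (1,3),(1,3),(4,2)
  0 0 0 2
  0 0 0 3
  0 0 0 0
  0 0 0 0
  0 0 2 0
After step 4: ants at (0,3),(0,3),(3,2)
  0 0 0 5
  0 0 0 2
  0 0 0 0
  0 0 1 0
  0 0 1 0

0 0 0 5
0 0 0 2
0 0 0 0
0 0 1 0
0 0 1 0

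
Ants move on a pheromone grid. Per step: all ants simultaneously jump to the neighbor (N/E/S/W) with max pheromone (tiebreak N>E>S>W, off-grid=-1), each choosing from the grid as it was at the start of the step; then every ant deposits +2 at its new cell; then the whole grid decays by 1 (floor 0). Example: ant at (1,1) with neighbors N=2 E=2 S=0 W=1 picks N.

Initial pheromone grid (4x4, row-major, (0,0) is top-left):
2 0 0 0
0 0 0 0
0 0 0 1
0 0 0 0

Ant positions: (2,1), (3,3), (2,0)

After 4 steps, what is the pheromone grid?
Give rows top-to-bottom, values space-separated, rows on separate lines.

After step 1: ants at (1,1),(2,3),(1,0)
  1 0 0 0
  1 1 0 0
  0 0 0 2
  0 0 0 0
After step 2: ants at (1,0),(1,3),(0,0)
  2 0 0 0
  2 0 0 1
  0 0 0 1
  0 0 0 0
After step 3: ants at (0,0),(2,3),(1,0)
  3 0 0 0
  3 0 0 0
  0 0 0 2
  0 0 0 0
After step 4: ants at (1,0),(1,3),(0,0)
  4 0 0 0
  4 0 0 1
  0 0 0 1
  0 0 0 0

4 0 0 0
4 0 0 1
0 0 0 1
0 0 0 0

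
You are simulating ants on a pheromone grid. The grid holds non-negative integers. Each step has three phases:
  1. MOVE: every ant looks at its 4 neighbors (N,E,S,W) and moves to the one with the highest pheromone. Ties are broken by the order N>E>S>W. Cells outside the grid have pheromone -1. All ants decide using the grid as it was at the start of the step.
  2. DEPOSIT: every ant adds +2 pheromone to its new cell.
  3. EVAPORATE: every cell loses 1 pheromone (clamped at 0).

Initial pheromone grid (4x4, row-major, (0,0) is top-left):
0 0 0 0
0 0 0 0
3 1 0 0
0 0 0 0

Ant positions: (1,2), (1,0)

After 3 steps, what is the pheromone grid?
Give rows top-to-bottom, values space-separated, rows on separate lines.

After step 1: ants at (0,2),(2,0)
  0 0 1 0
  0 0 0 0
  4 0 0 0
  0 0 0 0
After step 2: ants at (0,3),(1,0)
  0 0 0 1
  1 0 0 0
  3 0 0 0
  0 0 0 0
After step 3: ants at (1,3),(2,0)
  0 0 0 0
  0 0 0 1
  4 0 0 0
  0 0 0 0

0 0 0 0
0 0 0 1
4 0 0 0
0 0 0 0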